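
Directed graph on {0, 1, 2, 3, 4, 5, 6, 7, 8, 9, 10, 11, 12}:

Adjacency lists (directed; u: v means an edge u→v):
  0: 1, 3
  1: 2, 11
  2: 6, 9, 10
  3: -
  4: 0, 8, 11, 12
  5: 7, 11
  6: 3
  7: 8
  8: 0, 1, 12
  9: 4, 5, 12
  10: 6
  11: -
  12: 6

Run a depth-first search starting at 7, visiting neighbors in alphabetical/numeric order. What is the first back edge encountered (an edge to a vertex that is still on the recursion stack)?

DFS from 7 (visiting neighbors in alphabetical/numeric order); mark gray on enter, black on exit:
7 gray
  8 gray
    0 gray
      1 gray
        2 gray
          6 gray
            3 gray
            3 black
          6 black
          9 gray
            4 gray
              4→0: 0 is gray → back edge
First back edge: 4 → 0.

4→0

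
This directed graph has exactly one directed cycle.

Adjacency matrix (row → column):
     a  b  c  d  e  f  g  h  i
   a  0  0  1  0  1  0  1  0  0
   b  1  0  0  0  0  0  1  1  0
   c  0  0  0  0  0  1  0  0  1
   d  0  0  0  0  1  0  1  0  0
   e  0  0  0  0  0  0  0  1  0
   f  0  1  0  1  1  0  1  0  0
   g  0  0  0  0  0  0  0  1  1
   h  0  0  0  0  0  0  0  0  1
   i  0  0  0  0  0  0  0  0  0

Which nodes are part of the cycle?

a, b, c, f

DFS with gray/black marking from f:
f gray
  b gray
    h gray
      i gray
      i black
    h black
    a gray
      g gray
        g→h: h black — skip
        g→i: i black — skip
      g black
      c gray
        c→f: f is gray → back edge
Back edge closes the cycle f → b → a → c → f; its vertices are {a, b, c, f}.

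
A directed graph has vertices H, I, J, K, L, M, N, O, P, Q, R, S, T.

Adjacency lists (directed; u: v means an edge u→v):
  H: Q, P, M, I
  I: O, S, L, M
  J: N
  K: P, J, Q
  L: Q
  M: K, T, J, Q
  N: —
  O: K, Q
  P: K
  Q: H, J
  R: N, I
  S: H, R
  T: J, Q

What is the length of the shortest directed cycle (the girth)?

For each vertex v, BFS finds the shortest path from v back to v.
The shortest such closed walk is H → Q → H, length 2.

2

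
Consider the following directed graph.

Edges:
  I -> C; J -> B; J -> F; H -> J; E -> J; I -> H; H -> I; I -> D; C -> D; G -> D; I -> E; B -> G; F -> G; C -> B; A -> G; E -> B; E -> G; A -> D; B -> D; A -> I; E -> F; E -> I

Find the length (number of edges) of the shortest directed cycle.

For each vertex v, BFS finds the shortest path from v back to v.
The shortest such closed walk is I → H → I, length 2.

2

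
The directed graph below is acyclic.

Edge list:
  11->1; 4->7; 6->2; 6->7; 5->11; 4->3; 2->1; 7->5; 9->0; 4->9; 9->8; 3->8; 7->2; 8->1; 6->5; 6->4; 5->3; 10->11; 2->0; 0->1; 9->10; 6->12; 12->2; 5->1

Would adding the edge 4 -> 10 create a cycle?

Adding 4→10 creates a cycle iff 10 can already reach 4.
Explore from 10: no path reaches 4. The graph stays acyclic.

No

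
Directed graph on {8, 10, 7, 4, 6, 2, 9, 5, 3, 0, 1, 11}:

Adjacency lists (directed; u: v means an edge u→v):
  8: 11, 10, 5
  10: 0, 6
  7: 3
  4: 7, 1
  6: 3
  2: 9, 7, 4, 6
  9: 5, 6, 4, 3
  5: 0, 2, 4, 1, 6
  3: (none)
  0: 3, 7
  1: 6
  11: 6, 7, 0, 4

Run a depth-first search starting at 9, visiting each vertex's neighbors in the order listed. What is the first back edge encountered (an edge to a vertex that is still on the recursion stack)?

DFS from 9 (visiting each vertex's neighbors in the order listed); mark gray on enter, black on exit:
9 gray
  5 gray
    0 gray
      3 gray
      3 black
      7 gray
        7→3: 3 black — skip
      7 black
    0 black
    2 gray
      2→9: 9 is gray → back edge
First back edge: 2 → 9.

2→9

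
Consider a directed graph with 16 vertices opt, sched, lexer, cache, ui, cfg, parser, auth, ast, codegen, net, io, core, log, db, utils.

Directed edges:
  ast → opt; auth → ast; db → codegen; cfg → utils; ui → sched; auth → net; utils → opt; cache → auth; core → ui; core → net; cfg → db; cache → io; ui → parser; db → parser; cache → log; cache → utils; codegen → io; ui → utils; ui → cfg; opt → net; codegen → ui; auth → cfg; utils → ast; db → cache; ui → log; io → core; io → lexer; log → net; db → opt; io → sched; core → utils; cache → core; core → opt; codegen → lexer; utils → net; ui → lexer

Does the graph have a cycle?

Yes

DFS with white/gray/black marking, starting from utils:
utils gray
  net gray
  net black
  opt gray
    opt→net: net black — skip
  opt black
  ast gray
    ast→opt: opt black — skip
  ast black
utils black
sched gray
sched black
lexer gray
lexer black
cache gray
  auth gray
    auth→net: net black — skip
    auth→ast: ast black — skip
    cfg gray
      db gray
        parser gray
        parser black
        db→cache: cache is gray → back edge
Back edge found, so a cycle exists: cache → auth → cfg → db → cache.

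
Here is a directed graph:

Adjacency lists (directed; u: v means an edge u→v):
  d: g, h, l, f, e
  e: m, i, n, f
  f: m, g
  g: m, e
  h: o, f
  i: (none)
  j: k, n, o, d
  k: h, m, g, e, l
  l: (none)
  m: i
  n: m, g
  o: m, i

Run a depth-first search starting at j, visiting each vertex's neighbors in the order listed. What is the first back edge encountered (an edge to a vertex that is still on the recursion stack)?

n->g

DFS from j (visiting each vertex's neighbors in the order listed); mark gray on enter, black on exit:
j gray
  k gray
    h gray
      o gray
        m gray
          i gray
          i black
        m black
        o→i: i black — skip
      o black
      f gray
        f→m: m black — skip
        g gray
          g→m: m black — skip
          e gray
            e→m: m black — skip
            e→i: i black — skip
            n gray
              n→m: m black — skip
              n→g: g is gray → back edge
First back edge: n → g.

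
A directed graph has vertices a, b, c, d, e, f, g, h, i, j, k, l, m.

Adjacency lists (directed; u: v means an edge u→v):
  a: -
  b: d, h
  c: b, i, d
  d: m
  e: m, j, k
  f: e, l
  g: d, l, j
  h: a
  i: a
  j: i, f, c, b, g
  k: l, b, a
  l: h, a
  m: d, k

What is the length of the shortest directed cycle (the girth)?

2

For each vertex v, BFS finds the shortest path from v back to v.
The shortest such closed walk is j → g → j, length 2.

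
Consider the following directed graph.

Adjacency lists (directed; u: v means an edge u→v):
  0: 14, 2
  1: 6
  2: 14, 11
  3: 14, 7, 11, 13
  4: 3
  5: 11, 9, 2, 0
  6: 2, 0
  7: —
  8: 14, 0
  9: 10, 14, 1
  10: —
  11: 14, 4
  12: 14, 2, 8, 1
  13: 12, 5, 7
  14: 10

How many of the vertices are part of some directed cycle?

12

A vertex is on a directed cycle iff it belongs to a strongly connected component of size ≥ 2 (or has a self-loop).
The vertices on cycles are {0, 1, 2, 3, 4, 5, 6, 8, 9, 11, 12, 13} — 12 in total.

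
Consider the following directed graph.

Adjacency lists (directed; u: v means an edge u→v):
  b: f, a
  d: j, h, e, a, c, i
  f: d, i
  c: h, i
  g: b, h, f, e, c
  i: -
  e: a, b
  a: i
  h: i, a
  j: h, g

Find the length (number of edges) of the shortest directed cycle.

For each vertex v, BFS finds the shortest path from v back to v.
The shortest such closed walk is g → f → d → j → g, length 4.

4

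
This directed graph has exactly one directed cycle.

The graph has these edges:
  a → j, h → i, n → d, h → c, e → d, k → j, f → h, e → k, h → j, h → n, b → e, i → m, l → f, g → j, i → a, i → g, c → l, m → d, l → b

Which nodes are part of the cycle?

DFS with gray/black marking from h:
h gray
  c gray
    l gray
      b gray
        e gray
          k gray
            j gray
            j black
          k black
          d gray
          d black
        e black
      b black
      f gray
        f→h: h is gray → back edge
Back edge closes the cycle h → c → l → f → h; its vertices are {c, f, h, l}.

c, f, h, l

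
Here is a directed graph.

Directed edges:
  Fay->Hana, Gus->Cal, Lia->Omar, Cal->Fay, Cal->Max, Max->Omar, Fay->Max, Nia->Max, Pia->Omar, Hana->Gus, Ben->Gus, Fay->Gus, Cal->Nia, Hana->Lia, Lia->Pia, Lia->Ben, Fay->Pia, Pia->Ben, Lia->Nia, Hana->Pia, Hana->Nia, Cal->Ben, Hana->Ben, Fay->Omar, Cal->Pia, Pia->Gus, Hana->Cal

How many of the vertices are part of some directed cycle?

A vertex is on a directed cycle iff it belongs to a strongly connected component of size ≥ 2 (or has a self-loop).
The vertices on cycles are {Ben, Cal, Fay, Gus, Lia, Pia, Hana} — 7 in total.

7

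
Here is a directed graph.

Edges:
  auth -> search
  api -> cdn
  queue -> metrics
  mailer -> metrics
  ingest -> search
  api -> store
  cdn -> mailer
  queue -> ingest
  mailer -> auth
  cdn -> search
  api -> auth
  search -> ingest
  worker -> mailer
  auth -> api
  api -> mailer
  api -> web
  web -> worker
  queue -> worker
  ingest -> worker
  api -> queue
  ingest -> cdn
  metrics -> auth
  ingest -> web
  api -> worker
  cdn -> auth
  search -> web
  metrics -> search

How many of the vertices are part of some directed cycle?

A vertex is on a directed cycle iff it belongs to a strongly connected component of size ≥ 2 (or has a self-loop).
The vertices on cycles are {api, cdn, web, auth, queue, ingest, mailer, search, worker, metrics} — 10 in total.

10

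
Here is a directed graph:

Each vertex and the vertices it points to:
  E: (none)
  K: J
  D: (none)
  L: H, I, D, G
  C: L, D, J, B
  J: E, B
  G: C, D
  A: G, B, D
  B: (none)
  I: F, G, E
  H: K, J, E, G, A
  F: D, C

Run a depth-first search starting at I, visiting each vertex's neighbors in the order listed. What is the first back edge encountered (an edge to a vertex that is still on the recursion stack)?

DFS from I (visiting each vertex's neighbors in the order listed); mark gray on enter, black on exit:
I gray
  F gray
    D gray
    D black
    C gray
      L gray
        H gray
          K gray
            J gray
              E gray
              E black
              B gray
              B black
            J black
          K black
          H→J: J black — skip
          H→E: E black — skip
          G gray
            G→C: C is gray → back edge
First back edge: G → C.

G→C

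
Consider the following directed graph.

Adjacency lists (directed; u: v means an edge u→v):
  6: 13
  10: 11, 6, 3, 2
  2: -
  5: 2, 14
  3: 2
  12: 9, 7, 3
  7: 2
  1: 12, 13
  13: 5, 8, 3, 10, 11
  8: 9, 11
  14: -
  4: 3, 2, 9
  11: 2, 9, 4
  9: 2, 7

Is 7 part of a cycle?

No

7 lies on a cycle iff there is a path from 7 back to itself.
Exploring from 7, it never reaches itself; equivalently, its strongly connected component is a singleton.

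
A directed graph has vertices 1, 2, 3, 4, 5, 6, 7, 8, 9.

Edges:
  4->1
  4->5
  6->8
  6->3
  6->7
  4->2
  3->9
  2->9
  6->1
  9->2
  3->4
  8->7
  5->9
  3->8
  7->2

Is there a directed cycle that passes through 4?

No

4 lies on a cycle iff there is a path from 4 back to itself.
Exploring from 4, it never reaches itself; equivalently, its strongly connected component is a singleton.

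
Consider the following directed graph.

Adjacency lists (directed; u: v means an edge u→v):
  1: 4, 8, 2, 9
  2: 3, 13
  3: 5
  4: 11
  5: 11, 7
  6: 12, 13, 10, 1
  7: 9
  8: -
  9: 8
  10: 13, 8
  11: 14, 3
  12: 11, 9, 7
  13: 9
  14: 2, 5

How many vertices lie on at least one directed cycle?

5

A vertex is on a directed cycle iff it belongs to a strongly connected component of size ≥ 2 (or has a self-loop).
The vertices on cycles are {2, 3, 5, 11, 14} — 5 in total.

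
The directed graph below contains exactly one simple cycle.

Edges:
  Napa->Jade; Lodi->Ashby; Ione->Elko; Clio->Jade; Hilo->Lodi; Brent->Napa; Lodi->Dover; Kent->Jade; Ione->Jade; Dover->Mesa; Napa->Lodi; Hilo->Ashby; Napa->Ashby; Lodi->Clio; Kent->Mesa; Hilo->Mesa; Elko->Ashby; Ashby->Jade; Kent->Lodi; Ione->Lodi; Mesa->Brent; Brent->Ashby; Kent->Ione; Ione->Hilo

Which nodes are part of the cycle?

Lodi, Mesa, Napa, Brent, Dover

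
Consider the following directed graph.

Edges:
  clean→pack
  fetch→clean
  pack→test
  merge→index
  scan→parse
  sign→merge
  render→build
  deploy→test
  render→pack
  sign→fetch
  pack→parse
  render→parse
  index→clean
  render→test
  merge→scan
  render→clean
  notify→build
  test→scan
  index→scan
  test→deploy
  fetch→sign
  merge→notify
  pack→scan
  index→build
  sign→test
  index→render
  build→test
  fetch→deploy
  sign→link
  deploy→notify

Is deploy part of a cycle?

Yes

deploy is on a cycle iff deploy can reach itself via ≥1 edge.
deploy → test → deploy — yes.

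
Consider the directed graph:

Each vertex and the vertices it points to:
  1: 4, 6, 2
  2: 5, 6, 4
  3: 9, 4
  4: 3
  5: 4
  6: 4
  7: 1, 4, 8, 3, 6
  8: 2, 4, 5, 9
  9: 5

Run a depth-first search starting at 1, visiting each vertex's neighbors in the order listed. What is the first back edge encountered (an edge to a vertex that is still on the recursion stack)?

DFS from 1 (visiting each vertex's neighbors in the order listed); mark gray on enter, black on exit:
1 gray
  4 gray
    3 gray
      9 gray
        5 gray
          5→4: 4 is gray → back edge
First back edge: 5 → 4.

5→4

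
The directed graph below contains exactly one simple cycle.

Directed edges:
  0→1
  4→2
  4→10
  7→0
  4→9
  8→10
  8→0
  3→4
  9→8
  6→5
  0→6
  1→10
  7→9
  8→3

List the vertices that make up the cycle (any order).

3, 4, 8, 9

DFS with gray/black marking from 9:
9 gray
  8 gray
    10 gray
    10 black
    3 gray
      4 gray
        4→10: 10 black — skip
        4→9: 9 is gray → back edge
Back edge closes the cycle 9 → 8 → 3 → 4 → 9; its vertices are {3, 4, 8, 9}.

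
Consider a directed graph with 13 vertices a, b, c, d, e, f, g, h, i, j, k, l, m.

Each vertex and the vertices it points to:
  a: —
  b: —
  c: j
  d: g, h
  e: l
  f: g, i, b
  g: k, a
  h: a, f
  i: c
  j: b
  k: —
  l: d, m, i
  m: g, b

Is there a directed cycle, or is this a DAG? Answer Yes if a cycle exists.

No

DFS with white/gray/black marking, starting from i:
i gray
  c gray
    j gray
      b gray
      b black
    j black
  c black
i black
a gray
a black
d gray
  g gray
    k gray
    k black
    g→a: a black — skip
  g black
  h gray
    h→a: a black — skip
    f gray
      f→g: g black — skip
      f→i: i black — skip
      f→b: b black — skip
    f black
  h black
d black
e gray
  l gray
    l→d: d black — skip
    m gray
      m→g: g black — skip
      m→b: b black — skip
    m black
    l→i: i black — skip
  l black
e black
Every edge goes to a white or black vertex — no back edge, so the graph is acyclic.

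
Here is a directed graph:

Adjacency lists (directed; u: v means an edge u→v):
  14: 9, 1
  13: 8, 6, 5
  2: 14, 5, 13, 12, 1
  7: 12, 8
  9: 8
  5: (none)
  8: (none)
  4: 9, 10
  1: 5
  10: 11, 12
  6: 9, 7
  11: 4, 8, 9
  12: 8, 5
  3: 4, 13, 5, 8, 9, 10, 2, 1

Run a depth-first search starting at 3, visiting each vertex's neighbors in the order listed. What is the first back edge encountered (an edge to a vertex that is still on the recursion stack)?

11->4

DFS from 3 (visiting each vertex's neighbors in the order listed); mark gray on enter, black on exit:
3 gray
  4 gray
    9 gray
      8 gray
      8 black
    9 black
    10 gray
      11 gray
        11→4: 4 is gray → back edge
First back edge: 11 → 4.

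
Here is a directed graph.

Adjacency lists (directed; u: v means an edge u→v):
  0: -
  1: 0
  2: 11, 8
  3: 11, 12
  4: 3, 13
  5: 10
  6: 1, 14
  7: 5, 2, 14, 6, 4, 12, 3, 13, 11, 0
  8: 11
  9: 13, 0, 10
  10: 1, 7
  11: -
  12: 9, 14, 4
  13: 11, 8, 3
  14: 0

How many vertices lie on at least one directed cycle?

A vertex is on a directed cycle iff it belongs to a strongly connected component of size ≥ 2 (or has a self-loop).
The vertices on cycles are {3, 4, 5, 7, 9, 10, 12, 13} — 8 in total.

8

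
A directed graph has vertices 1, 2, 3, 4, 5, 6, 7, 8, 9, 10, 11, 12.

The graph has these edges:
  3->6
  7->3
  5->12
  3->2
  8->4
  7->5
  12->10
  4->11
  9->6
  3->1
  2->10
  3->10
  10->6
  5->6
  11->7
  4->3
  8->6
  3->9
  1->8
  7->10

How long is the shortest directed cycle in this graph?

For each vertex v, BFS finds the shortest path from v back to v.
The shortest such closed walk is 4 → 3 → 1 → 8 → 4, length 4.

4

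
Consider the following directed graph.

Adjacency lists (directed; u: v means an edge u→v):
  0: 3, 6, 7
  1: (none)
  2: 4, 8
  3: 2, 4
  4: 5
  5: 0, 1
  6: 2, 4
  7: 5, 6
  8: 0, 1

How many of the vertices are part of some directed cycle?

A vertex is on a directed cycle iff it belongs to a strongly connected component of size ≥ 2 (or has a self-loop).
The vertices on cycles are {0, 2, 3, 4, 5, 6, 7, 8} — 8 in total.

8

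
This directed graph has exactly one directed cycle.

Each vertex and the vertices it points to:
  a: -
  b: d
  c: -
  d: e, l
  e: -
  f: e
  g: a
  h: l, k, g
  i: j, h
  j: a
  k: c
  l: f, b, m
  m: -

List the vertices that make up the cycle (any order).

DFS with gray/black marking from l:
l gray
  f gray
    e gray
    e black
  f black
  b gray
    d gray
      d→e: e black — skip
      d→l: l is gray → back edge
Back edge closes the cycle l → b → d → l; its vertices are {b, d, l}.

b, d, l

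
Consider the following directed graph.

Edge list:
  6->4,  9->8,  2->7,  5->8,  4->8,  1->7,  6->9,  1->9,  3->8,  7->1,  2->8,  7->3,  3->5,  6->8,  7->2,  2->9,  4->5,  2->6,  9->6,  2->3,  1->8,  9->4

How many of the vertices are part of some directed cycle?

A vertex is on a directed cycle iff it belongs to a strongly connected component of size ≥ 2 (or has a self-loop).
The vertices on cycles are {1, 2, 6, 7, 9} — 5 in total.

5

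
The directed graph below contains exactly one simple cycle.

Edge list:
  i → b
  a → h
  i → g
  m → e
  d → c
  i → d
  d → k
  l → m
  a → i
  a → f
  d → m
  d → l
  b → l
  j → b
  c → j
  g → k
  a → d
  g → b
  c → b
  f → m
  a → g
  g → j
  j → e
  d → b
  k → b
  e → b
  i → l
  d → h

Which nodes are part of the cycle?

DFS with gray/black marking from l:
l gray
  m gray
    e gray
      b gray
        b→l: l is gray → back edge
Back edge closes the cycle l → m → e → b → l; its vertices are {b, e, l, m}.

b, e, l, m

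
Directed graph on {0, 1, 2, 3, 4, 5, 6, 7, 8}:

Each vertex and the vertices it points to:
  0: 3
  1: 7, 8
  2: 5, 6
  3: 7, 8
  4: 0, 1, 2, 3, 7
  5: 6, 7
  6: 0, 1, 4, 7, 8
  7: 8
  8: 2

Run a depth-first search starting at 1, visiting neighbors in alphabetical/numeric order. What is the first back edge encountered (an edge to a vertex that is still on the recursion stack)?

DFS from 1 (visiting neighbors in alphabetical/numeric order); mark gray on enter, black on exit:
1 gray
  7 gray
    8 gray
      2 gray
        5 gray
          6 gray
            0 gray
              3 gray
                3→7: 7 is gray → back edge
First back edge: 3 → 7.

3→7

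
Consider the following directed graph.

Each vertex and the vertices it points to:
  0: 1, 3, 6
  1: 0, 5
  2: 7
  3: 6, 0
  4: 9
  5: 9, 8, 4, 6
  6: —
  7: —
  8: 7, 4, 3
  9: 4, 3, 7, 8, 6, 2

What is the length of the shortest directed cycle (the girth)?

For each vertex v, BFS finds the shortest path from v back to v.
The shortest such closed walk is 0 → 1 → 0, length 2.

2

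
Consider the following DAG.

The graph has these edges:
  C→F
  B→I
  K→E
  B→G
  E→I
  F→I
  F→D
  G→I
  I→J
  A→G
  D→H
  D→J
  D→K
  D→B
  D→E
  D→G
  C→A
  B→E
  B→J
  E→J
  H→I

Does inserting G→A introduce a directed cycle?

Yes

Adding G→A creates a cycle iff A can already reach G.
Path from A: A → G.
So A → … → G → A is a cycle.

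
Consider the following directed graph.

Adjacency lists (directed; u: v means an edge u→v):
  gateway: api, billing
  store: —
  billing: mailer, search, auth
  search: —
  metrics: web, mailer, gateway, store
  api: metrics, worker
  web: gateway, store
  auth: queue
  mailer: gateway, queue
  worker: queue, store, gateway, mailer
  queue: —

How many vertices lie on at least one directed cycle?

7

A vertex is on a directed cycle iff it belongs to a strongly connected component of size ≥ 2 (or has a self-loop).
The vertices on cycles are {api, web, mailer, worker, billing, gateway, metrics} — 7 in total.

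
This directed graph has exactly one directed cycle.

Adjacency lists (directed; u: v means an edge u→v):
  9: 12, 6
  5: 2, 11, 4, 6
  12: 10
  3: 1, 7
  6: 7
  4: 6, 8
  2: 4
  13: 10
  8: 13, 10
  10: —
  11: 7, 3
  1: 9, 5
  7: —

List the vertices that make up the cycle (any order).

1, 3, 5, 11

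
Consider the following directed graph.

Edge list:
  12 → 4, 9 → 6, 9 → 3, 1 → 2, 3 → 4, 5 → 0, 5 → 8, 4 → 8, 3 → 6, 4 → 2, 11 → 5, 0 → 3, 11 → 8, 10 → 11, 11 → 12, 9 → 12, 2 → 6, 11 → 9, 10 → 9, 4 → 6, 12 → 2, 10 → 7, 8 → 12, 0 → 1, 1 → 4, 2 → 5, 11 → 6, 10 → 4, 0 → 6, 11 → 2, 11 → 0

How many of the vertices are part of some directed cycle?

8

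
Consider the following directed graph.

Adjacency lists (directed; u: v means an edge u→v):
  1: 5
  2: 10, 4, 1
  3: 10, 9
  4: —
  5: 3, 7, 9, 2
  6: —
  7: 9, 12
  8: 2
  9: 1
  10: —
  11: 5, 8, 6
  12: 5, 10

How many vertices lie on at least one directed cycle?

7

A vertex is on a directed cycle iff it belongs to a strongly connected component of size ≥ 2 (or has a self-loop).
The vertices on cycles are {1, 2, 3, 5, 7, 9, 12} — 7 in total.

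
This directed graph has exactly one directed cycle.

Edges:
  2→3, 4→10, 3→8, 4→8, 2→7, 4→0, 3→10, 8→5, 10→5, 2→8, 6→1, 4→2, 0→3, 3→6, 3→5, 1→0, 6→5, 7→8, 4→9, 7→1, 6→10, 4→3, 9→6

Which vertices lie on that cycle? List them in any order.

0, 1, 3, 6

DFS with gray/black marking from 3:
3 gray
  5 gray
  5 black
  8 gray
    8→5: 5 black — skip
  8 black
  6 gray
    10 gray
      10→5: 5 black — skip
    10 black
    1 gray
      0 gray
        0→3: 3 is gray → back edge
Back edge closes the cycle 3 → 6 → 1 → 0 → 3; its vertices are {0, 1, 3, 6}.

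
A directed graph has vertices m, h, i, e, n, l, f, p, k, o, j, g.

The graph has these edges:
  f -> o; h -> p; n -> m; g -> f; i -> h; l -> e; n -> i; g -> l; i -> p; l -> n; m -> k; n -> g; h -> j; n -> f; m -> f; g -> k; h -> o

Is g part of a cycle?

g is on a cycle iff g can reach itself via ≥1 edge.
g → l → n → g — yes.

Yes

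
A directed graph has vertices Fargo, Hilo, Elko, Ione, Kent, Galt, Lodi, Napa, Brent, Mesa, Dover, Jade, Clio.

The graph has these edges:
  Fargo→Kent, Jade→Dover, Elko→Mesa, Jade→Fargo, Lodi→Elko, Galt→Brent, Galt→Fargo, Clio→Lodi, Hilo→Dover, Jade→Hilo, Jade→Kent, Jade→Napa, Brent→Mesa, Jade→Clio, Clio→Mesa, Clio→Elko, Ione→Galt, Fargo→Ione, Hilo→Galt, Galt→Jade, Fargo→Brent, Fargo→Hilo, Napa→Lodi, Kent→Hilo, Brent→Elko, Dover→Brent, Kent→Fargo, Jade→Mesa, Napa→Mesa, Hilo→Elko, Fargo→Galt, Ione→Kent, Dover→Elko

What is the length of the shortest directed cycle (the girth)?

For each vertex v, BFS finds the shortest path from v back to v.
The shortest such closed walk is Fargo → Galt → Fargo, length 2.

2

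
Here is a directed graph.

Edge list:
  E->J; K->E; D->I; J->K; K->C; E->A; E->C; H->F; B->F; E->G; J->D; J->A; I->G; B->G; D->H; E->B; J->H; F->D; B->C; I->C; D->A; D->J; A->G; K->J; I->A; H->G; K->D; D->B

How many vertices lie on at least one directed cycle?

A vertex is on a directed cycle iff it belongs to a strongly connected component of size ≥ 2 (or has a self-loop).
The vertices on cycles are {B, D, E, F, H, J, K} — 7 in total.

7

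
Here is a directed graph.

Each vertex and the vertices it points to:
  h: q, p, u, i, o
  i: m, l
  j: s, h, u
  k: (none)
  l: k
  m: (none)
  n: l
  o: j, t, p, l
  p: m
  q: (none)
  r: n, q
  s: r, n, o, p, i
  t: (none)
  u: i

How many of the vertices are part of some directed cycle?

4

A vertex is on a directed cycle iff it belongs to a strongly connected component of size ≥ 2 (or has a self-loop).
The vertices on cycles are {h, j, o, s} — 4 in total.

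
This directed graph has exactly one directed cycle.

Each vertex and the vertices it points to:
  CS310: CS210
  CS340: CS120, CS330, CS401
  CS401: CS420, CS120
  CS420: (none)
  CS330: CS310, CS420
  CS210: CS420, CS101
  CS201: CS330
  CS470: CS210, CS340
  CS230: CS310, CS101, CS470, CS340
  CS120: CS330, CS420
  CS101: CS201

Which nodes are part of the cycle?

DFS with gray/black marking from CS310:
CS310 gray
  CS210 gray
    CS420 gray
    CS420 black
    CS101 gray
      CS201 gray
        CS330 gray
          CS330→CS310: CS310 is gray → back edge
Back edge closes the cycle CS310 → CS210 → CS101 → CS201 → CS330 → CS310; its vertices are {CS101, CS201, CS210, CS310, CS330}.

CS101, CS201, CS210, CS310, CS330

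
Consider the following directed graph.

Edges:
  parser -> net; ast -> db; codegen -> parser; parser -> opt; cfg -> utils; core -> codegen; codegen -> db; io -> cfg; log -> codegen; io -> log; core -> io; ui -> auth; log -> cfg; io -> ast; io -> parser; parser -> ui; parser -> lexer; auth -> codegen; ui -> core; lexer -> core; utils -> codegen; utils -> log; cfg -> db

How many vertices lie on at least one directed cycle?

10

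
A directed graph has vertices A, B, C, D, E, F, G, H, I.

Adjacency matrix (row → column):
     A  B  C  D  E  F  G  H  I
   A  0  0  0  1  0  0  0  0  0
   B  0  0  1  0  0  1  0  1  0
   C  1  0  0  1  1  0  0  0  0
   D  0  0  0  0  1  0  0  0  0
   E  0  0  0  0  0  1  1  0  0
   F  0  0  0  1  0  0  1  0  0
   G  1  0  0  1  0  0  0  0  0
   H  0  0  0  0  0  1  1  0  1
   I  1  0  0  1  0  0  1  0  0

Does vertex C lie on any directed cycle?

No

C lies on a cycle iff there is a path from C back to itself.
Exploring from C, it never reaches itself; equivalently, its strongly connected component is a singleton.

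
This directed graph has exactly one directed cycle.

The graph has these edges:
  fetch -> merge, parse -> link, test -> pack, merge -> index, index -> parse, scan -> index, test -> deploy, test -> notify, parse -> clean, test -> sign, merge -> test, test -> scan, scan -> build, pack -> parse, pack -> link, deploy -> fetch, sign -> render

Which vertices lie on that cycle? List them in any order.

DFS with gray/black marking from merge:
merge gray
  test gray
    pack gray
      parse gray
        clean gray
        clean black
        link gray
        link black
      parse black
      pack→link: link black — skip
    pack black
    deploy gray
      fetch gray
        fetch→merge: merge is gray → back edge
Back edge closes the cycle merge → test → deploy → fetch → merge; its vertices are {test, fetch, merge, deploy}.

test, fetch, merge, deploy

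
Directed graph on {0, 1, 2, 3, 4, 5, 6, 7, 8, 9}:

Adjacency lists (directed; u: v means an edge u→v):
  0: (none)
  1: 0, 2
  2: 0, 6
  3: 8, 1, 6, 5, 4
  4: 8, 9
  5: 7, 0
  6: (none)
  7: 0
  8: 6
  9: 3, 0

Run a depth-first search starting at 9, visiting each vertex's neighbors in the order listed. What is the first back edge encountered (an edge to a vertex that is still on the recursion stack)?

4→9

DFS from 9 (visiting each vertex's neighbors in the order listed); mark gray on enter, black on exit:
9 gray
  3 gray
    8 gray
      6 gray
      6 black
    8 black
    1 gray
      0 gray
      0 black
      2 gray
        2→0: 0 black — skip
        2→6: 6 black — skip
      2 black
    1 black
    3→6: 6 black — skip
    5 gray
      7 gray
        7→0: 0 black — skip
      7 black
      5→0: 0 black — skip
    5 black
    4 gray
      4→8: 8 black — skip
      4→9: 9 is gray → back edge
First back edge: 4 → 9.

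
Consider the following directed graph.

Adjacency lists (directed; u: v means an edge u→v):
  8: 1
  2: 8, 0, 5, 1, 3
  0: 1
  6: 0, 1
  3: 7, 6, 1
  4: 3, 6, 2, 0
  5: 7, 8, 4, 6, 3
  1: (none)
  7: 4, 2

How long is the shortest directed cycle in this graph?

For each vertex v, BFS finds the shortest path from v back to v.
The shortest such closed walk is 7 → 2 → 5 → 7, length 3.

3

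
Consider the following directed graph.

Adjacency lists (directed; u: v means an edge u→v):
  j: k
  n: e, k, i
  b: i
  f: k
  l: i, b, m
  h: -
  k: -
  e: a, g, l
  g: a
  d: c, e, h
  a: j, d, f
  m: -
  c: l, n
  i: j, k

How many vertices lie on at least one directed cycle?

A vertex is on a directed cycle iff it belongs to a strongly connected component of size ≥ 2 (or has a self-loop).
The vertices on cycles are {a, c, d, e, g, n} — 6 in total.

6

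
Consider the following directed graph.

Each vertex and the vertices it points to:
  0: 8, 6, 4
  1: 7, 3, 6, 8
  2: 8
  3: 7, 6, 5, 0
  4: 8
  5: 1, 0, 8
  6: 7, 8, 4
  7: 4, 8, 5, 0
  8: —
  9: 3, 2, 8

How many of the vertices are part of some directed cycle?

A vertex is on a directed cycle iff it belongs to a strongly connected component of size ≥ 2 (or has a self-loop).
The vertices on cycles are {0, 1, 3, 5, 6, 7} — 6 in total.

6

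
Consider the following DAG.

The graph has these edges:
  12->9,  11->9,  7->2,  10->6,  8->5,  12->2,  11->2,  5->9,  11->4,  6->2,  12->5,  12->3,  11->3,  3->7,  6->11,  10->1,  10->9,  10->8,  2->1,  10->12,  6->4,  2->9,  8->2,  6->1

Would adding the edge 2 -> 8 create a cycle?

Adding 2→8 creates a cycle iff 8 can already reach 2.
Path from 8: 8 → 2.
So 8 → … → 2 → 8 is a cycle.

Yes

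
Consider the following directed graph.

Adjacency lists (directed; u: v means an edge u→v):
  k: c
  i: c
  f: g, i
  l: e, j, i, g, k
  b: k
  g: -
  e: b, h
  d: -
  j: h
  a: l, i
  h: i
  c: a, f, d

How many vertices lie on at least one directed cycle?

A vertex is on a directed cycle iff it belongs to a strongly connected component of size ≥ 2 (or has a self-loop).
The vertices on cycles are {a, b, c, e, f, h, i, j, k, l} — 10 in total.

10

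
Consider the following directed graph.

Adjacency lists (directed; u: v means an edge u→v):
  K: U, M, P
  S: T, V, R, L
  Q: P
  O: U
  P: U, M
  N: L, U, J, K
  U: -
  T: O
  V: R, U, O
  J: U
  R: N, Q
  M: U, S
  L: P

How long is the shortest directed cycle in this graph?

4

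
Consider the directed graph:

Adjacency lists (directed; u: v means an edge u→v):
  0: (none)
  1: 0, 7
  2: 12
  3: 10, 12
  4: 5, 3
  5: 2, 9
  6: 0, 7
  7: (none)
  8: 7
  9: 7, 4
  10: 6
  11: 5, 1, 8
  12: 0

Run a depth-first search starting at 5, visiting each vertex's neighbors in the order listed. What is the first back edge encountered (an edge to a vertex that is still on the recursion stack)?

4->5

DFS from 5 (visiting each vertex's neighbors in the order listed); mark gray on enter, black on exit:
5 gray
  2 gray
    12 gray
      0 gray
      0 black
    12 black
  2 black
  9 gray
    7 gray
    7 black
    4 gray
      4→5: 5 is gray → back edge
First back edge: 4 → 5.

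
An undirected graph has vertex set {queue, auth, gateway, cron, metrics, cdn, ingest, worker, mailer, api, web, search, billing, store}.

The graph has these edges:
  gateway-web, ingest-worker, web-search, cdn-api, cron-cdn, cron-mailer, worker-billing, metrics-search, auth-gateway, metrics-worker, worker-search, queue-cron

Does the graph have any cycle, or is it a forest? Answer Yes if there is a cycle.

Yes

DFS, tracking each vertex's parent; an edge to a visited non-parent vertex closes a cycle.
Start from queue:
visit queue (parent –)
  visit cron (parent queue)
    cron–queue: parent, skip
    visit mailer (parent cron)
      mailer–cron: parent, skip
    visit cdn (parent cron)
      cdn–cron: parent, skip
      visit api (parent cdn)
        api–cdn: parent, skip
visit auth (parent –)
  visit gateway (parent auth)
    visit web (parent gateway)
      web–gateway: parent, skip
      visit search (parent web)
        visit metrics (parent search)
          visit worker (parent metrics)
            worker–metrics: parent, skip
            visit ingest (parent worker)
              ingest–worker: parent, skip
            visit billing (parent worker)
              billing–worker: parent, skip
            worker–search: search visited and ≠ parent → cycle
Cycle: search – metrics – worker – search.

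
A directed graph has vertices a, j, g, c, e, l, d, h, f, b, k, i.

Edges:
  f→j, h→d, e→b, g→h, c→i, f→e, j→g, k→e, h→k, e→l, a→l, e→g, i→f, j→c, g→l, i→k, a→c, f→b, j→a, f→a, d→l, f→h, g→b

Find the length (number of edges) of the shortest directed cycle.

4

For each vertex v, BFS finds the shortest path from v back to v.
The shortest such closed walk is i → f → j → c → i, length 4.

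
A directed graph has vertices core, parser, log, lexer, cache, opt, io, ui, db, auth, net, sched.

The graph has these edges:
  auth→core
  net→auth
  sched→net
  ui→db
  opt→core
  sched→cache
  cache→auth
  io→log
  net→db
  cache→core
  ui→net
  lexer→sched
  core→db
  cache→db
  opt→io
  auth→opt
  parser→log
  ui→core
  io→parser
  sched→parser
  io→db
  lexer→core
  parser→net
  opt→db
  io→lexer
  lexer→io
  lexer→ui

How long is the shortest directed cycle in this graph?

For each vertex v, BFS finds the shortest path from v back to v.
The shortest such closed walk is lexer → io → lexer, length 2.

2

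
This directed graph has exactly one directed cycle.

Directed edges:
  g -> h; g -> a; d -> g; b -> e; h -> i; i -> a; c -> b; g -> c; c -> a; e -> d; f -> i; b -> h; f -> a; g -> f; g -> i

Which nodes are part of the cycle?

DFS with gray/black marking from b:
b gray
  h gray
    i gray
      a gray
      a black
    i black
  h black
  e gray
    d gray
      g gray
        g→h: h black — skip
        g→a: a black — skip
        f gray
          f→i: i black — skip
          f→a: a black — skip
        f black
        g→i: i black — skip
        c gray
          c→b: b is gray → back edge
Back edge closes the cycle b → e → d → g → c → b; its vertices are {b, c, d, e, g}.

b, c, d, e, g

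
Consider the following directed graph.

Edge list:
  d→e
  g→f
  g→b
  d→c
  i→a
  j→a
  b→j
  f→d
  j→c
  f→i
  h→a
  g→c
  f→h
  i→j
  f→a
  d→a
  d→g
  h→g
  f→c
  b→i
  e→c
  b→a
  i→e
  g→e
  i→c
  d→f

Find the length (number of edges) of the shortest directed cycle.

2

For each vertex v, BFS finds the shortest path from v back to v.
The shortest such closed walk is f → d → f, length 2.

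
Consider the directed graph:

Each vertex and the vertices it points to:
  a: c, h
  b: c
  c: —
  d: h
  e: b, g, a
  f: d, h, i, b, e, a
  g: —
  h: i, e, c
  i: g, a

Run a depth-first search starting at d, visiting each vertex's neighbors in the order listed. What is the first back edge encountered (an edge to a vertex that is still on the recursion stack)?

a->h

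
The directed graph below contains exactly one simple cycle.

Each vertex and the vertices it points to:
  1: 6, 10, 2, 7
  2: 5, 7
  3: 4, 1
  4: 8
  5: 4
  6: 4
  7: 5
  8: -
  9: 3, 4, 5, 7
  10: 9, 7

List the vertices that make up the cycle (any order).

1, 3, 9, 10

DFS with gray/black marking from 1:
1 gray
  6 gray
    4 gray
      8 gray
      8 black
    4 black
  6 black
  10 gray
    9 gray
      3 gray
        3→4: 4 black — skip
        3→1: 1 is gray → back edge
Back edge closes the cycle 1 → 10 → 9 → 3 → 1; its vertices are {1, 3, 9, 10}.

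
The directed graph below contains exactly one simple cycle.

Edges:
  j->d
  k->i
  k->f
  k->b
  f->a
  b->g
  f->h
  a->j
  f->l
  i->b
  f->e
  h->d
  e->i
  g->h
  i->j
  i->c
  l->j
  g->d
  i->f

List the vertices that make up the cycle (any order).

DFS with gray/black marking from f:
f gray
  a gray
    j gray
      d gray
      d black
    j black
  a black
  l gray
    l→j: j black — skip
  l black
  e gray
    i gray
      b gray
        g gray
          g→d: d black — skip
          h gray
            h→d: d black — skip
          h black
        g black
      b black
      i→f: f is gray → back edge
Back edge closes the cycle f → e → i → f; its vertices are {e, f, i}.

e, f, i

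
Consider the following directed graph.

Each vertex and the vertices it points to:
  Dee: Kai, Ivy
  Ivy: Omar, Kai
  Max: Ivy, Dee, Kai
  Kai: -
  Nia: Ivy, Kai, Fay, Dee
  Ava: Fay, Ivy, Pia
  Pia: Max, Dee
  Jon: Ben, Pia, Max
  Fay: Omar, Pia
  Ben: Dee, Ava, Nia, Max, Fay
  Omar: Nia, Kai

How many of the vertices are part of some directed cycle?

A vertex is on a directed cycle iff it belongs to a strongly connected component of size ≥ 2 (or has a self-loop).
The vertices on cycles are {Dee, Fay, Ivy, Max, Nia, Pia, Omar} — 7 in total.

7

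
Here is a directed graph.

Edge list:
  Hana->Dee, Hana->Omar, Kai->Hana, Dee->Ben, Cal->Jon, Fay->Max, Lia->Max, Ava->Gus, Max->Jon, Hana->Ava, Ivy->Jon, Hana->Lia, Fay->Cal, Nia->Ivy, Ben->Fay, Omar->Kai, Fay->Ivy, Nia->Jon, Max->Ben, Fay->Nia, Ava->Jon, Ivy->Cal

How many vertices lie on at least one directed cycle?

6

A vertex is on a directed cycle iff it belongs to a strongly connected component of size ≥ 2 (or has a self-loop).
The vertices on cycles are {Ben, Fay, Kai, Max, Hana, Omar} — 6 in total.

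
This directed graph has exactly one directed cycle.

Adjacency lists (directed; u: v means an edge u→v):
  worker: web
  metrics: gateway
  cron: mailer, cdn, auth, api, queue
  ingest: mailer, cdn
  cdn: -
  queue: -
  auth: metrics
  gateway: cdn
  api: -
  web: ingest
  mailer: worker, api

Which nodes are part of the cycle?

DFS with gray/black marking from mailer:
mailer gray
  worker gray
    web gray
      ingest gray
        ingest→mailer: mailer is gray → back edge
Back edge closes the cycle mailer → worker → web → ingest → mailer; its vertices are {web, ingest, mailer, worker}.

web, ingest, mailer, worker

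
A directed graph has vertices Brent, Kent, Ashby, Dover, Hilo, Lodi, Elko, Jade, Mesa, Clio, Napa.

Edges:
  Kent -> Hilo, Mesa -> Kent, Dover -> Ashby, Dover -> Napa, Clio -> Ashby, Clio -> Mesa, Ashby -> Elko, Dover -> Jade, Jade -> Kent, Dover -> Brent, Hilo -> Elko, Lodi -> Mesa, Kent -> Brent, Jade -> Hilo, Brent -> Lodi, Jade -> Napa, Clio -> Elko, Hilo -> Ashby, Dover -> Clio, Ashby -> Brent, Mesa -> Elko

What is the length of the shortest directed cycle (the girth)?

4

For each vertex v, BFS finds the shortest path from v back to v.
The shortest such closed walk is Mesa → Kent → Brent → Lodi → Mesa, length 4.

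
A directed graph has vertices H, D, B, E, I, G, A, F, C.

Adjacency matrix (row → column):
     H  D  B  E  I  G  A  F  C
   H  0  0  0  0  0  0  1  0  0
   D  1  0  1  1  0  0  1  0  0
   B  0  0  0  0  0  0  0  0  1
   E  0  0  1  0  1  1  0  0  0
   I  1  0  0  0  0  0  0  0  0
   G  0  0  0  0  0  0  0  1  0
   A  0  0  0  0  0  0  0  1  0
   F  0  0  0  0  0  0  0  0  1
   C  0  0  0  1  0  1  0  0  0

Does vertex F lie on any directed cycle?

F is on a cycle iff F can reach itself via ≥1 edge.
F → C → G → F — yes.

Yes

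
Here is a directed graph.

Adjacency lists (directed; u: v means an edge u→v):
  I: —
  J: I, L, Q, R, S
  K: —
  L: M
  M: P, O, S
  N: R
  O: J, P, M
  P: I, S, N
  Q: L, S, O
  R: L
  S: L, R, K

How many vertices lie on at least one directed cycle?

A vertex is on a directed cycle iff it belongs to a strongly connected component of size ≥ 2 (or has a self-loop).
The vertices on cycles are {J, L, M, N, O, P, Q, R, S} — 9 in total.

9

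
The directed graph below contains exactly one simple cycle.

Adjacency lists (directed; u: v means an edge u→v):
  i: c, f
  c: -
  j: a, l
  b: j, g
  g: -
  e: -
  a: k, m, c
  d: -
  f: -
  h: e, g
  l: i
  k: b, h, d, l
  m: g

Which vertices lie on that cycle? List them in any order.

a, b, j, k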